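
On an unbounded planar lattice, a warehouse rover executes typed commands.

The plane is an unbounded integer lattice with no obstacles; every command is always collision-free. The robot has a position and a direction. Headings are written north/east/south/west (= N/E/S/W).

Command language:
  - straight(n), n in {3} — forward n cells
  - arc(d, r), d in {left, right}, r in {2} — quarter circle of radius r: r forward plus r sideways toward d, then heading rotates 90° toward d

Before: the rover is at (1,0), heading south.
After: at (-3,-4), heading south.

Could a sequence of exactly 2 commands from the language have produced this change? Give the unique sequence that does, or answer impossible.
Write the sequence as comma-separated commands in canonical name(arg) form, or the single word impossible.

key: heading stays S — rotations cancel among the 2 commands
from: at (1,0), heading south
t=1 arc(right, 2) ⇒ at (-1,-2), heading west
t=2 arc(left, 2) ⇒ at (-3,-4), heading south
all 9 alternatives checked — unique.

arc(right, 2), arc(left, 2)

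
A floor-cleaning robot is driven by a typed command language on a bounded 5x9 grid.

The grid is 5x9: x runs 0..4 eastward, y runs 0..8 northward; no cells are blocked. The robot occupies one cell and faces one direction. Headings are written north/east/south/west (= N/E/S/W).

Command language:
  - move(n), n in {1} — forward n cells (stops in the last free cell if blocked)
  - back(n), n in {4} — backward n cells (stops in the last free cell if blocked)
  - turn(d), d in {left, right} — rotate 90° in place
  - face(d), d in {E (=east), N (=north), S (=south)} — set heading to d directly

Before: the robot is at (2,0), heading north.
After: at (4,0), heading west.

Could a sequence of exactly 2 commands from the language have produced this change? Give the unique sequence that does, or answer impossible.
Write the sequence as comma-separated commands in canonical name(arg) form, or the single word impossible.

key: position moved to (4,0) AND the heading swung to W — translation plus rotation needed
begin: at (2,0), heading north
[1] after turn(left): at (2,0), heading west
[2] after back(4): at (4,0), heading west
no other 2-command option fits: unique.

turn(left), back(4)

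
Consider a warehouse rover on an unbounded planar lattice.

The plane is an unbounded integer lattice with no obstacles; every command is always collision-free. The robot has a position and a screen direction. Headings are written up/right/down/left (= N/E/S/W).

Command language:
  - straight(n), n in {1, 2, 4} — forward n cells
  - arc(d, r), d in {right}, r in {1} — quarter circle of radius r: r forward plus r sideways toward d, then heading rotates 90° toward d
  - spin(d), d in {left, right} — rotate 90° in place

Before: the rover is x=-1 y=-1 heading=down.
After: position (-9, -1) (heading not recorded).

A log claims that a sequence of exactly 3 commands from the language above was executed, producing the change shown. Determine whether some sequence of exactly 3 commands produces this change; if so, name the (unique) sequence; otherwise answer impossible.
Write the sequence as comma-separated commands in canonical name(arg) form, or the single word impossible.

spin(right), straight(4), straight(4)

key: order matters: swapping spin(right) and straight(4) lands elsewhere
begin: x=-1 y=-1 heading=down
t=1 spin(right) ⇒ x=-1 y=-1 heading=left
t=2 straight(4) ⇒ x=-5 y=-1 heading=left
t=3 straight(4) ⇒ x=-9 y=-1 heading=left
no rival 3-sequence matches.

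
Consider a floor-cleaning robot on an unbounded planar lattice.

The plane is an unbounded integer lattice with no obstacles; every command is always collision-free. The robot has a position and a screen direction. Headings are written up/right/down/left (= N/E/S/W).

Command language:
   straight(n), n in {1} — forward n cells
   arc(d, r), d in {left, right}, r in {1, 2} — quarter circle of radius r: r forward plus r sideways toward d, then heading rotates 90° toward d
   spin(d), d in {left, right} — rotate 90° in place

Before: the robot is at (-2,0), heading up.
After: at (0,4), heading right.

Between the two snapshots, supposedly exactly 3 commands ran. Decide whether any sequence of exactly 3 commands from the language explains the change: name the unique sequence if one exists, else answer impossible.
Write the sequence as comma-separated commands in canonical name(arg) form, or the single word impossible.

straight(1), straight(1), arc(right, 2)

key: order matters: swapping straight(1) and arc(right, 2) lands elsewhere
t0: at (-2,0), heading up
step 1 (straight(1)): at (-2,1), heading up
step 2 (straight(1)): at (-2,2), heading up
step 3 (arc(right, 2)): at (0,4), heading right
no rival 3-sequence matches.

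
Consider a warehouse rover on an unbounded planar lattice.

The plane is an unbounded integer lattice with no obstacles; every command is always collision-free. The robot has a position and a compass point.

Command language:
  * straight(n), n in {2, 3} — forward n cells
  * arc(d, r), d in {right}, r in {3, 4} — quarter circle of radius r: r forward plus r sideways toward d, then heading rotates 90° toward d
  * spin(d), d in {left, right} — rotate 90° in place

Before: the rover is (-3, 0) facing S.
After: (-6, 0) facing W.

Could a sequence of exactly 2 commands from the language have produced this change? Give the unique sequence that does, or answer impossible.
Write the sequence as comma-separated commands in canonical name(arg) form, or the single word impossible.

key: cell and facing (now W) both changed — the 2 commands mix motion and turning
t0: (-3, 0) facing S
step 1 (spin(right)): (-3, 0) facing W
step 2 (straight(3)): (-6, 0) facing W
no rival 2-sequence matches.

spin(right), straight(3)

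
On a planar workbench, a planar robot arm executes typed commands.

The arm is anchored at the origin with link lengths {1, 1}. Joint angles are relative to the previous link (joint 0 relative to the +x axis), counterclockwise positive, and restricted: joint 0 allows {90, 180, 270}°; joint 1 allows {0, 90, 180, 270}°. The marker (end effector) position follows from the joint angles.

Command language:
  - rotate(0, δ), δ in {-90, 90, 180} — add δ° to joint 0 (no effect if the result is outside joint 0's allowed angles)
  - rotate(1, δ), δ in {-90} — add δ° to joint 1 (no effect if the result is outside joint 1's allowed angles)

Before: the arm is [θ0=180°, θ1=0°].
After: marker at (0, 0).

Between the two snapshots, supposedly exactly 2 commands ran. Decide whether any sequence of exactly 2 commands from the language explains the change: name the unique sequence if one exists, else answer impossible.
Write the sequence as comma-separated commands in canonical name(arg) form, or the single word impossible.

rotate(1, -90), rotate(1, -90)

initial: [θ0=180°, θ1=0°]
[1] after rotate(1, -90): [θ0=180°, θ1=270°]
[2] after rotate(1, -90): [θ0=180°, θ1=180°]
no rival 2-sequence matches.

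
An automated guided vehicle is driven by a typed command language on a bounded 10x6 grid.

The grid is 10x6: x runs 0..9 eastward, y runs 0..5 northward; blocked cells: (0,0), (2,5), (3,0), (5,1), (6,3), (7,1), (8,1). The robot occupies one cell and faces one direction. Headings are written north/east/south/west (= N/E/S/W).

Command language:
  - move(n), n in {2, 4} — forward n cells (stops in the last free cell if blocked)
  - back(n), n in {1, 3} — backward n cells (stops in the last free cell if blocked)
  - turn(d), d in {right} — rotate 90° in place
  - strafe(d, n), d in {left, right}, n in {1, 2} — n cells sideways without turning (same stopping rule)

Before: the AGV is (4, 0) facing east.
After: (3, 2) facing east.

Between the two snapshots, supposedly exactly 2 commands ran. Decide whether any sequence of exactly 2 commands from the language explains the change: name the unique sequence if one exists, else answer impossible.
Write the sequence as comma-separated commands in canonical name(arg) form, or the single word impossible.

strafe(left, 2), back(1)

key: running back(1) before strafe(left, 2) would end elsewhere — order is forced
start: (4, 0) facing east
step 1 (strafe(left, 2)): (4, 2) facing east
step 2 (back(1)): (3, 2) facing east
all 81 alternatives checked — unique.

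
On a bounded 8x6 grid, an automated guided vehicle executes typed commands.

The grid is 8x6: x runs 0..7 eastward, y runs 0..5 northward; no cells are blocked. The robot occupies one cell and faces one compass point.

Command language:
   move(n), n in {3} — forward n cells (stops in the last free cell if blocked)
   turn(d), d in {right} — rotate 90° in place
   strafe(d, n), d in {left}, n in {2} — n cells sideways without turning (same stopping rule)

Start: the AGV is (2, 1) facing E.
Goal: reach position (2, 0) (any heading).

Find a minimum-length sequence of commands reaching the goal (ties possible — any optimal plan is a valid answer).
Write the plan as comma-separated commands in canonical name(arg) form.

initial: (2, 1) facing E
[1] after turn(right): (2, 1) facing S
[2] after move(3): (2, 0) facing S
no 1-step plan works, so 2 is optimal.

turn(right), move(3)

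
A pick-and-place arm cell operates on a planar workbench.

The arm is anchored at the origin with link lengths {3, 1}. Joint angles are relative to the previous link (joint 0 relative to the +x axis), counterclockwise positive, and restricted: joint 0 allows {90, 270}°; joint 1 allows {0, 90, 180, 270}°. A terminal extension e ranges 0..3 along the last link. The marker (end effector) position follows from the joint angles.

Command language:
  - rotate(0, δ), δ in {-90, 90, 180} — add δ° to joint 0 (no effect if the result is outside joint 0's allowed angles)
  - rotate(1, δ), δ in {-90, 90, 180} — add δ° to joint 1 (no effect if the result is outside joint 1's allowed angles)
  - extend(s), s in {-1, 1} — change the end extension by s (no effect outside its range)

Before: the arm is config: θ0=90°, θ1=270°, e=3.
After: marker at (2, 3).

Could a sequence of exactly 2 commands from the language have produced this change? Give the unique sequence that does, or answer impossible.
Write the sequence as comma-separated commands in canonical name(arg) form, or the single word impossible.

start: config: θ0=90°, θ1=270°, e=3
[1] after extend(-1): config: θ0=90°, θ1=270°, e=2
[2] after extend(-1): config: θ0=90°, θ1=270°, e=1
no rival 2-sequence matches.

extend(-1), extend(-1)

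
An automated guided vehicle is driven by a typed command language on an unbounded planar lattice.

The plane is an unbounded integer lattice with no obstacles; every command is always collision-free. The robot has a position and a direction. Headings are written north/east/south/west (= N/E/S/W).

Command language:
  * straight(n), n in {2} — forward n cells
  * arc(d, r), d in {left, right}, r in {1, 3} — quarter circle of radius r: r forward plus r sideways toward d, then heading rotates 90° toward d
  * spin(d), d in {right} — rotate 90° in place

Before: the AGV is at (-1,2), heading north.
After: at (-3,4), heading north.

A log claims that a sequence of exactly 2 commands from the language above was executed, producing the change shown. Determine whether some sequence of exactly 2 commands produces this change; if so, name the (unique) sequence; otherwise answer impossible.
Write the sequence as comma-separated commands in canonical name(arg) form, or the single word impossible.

arc(left, 1), arc(right, 1)

key: still facing N at the end — net rotation zero over 2 steps
begin: at (-1,2), heading north
t=1 arc(left, 1) ⇒ at (-2,3), heading west
t=2 arc(right, 1) ⇒ at (-3,4), heading north
all 36 alternatives checked — unique.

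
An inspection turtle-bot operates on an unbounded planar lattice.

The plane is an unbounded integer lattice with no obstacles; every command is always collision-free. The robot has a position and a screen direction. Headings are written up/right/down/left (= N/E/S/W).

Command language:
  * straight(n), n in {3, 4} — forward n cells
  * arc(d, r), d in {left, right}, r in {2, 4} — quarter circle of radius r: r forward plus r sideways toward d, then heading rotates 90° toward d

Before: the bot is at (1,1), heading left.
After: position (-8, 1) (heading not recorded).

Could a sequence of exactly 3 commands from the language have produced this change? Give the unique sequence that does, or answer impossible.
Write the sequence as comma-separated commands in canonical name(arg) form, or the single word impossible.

start: at (1,1), heading left
t=1 straight(3) ⇒ at (-2,1), heading left
t=2 straight(3) ⇒ at (-5,1), heading left
t=3 straight(3) ⇒ at (-8,1), heading left
no rival 3-sequence matches.

straight(3), straight(3), straight(3)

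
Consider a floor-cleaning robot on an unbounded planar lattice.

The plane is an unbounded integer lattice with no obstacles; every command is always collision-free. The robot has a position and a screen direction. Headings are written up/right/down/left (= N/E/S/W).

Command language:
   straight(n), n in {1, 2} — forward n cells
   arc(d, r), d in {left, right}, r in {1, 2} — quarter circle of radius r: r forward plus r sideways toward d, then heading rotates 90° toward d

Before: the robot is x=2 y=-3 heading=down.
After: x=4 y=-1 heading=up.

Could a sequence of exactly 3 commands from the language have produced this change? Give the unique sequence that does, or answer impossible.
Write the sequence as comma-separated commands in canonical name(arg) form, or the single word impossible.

key: order matters: swapping arc(left, 1) and straight(2) lands elsewhere
t0: x=2 y=-3 heading=down
t=1 arc(left, 1) ⇒ x=3 y=-4 heading=right
t=2 arc(left, 1) ⇒ x=4 y=-3 heading=up
t=3 straight(2) ⇒ x=4 y=-1 heading=up
uniquely the one of 216 3-step routes that fits.

arc(left, 1), arc(left, 1), straight(2)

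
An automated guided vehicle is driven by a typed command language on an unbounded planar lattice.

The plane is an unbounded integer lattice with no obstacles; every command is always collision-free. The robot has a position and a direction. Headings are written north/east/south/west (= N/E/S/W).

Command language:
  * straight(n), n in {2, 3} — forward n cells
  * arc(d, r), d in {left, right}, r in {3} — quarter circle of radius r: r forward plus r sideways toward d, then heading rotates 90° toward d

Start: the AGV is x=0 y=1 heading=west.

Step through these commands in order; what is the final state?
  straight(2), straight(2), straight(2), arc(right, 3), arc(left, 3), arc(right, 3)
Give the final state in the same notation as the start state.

x=-15 y=10 heading=north

begin: x=0 y=1 heading=west
t=1 straight(2) ⇒ x=-2 y=1 heading=west
t=2 straight(2) ⇒ x=-4 y=1 heading=west
t=3 straight(2) ⇒ x=-6 y=1 heading=west
t=4 arc(right, 3) ⇒ x=-9 y=4 heading=north
t=5 arc(left, 3) ⇒ x=-12 y=7 heading=west
t=6 arc(right, 3) ⇒ x=-15 y=10 heading=north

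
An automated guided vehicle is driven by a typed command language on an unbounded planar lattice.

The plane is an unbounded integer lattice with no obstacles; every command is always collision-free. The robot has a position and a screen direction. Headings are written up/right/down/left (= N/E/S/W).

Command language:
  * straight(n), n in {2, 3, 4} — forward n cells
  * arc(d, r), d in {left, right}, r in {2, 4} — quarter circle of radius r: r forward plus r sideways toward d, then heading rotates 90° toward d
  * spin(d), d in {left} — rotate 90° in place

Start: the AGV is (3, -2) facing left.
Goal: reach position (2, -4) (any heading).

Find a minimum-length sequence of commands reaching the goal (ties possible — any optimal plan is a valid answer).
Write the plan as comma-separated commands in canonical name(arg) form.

straight(3), spin(left), arc(left, 2)

begin: (3, -2) facing left
t=1 straight(3) ⇒ (0, -2) facing left
t=2 spin(left) ⇒ (0, -2) facing down
t=3 arc(left, 2) ⇒ (2, -4) facing right
no 2-step plan works, so 3 is optimal.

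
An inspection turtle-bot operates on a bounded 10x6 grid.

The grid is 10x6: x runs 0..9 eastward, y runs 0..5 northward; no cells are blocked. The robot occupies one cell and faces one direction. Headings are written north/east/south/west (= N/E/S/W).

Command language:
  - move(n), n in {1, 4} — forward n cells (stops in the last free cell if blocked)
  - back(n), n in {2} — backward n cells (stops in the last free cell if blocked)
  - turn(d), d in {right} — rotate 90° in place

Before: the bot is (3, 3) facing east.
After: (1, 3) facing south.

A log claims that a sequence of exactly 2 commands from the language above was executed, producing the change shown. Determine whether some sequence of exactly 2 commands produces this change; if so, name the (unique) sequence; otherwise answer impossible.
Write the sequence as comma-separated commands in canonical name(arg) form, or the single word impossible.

back(2), turn(right)

key: order matters: swapping back(2) and turn(right) lands elsewhere
initial: (3, 3) facing east
t=1 back(2) ⇒ (1, 3) facing east
t=2 turn(right) ⇒ (1, 3) facing south
no rival 2-sequence matches.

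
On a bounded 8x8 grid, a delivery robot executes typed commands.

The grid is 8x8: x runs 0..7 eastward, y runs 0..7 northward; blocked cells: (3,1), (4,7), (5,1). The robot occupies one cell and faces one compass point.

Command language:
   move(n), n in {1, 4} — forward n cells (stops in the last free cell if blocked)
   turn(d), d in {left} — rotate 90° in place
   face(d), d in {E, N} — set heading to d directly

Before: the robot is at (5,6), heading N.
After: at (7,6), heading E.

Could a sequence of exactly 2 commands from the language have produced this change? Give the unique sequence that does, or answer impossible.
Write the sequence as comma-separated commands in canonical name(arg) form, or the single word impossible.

key: move(4) runs into the grid edge before its full distance
begin: at (5,6), heading N
1. face(E) → at (5,6), heading E
2. move(4) → at (7,6), heading E
no other 2-command option fits: unique.

face(E), move(4)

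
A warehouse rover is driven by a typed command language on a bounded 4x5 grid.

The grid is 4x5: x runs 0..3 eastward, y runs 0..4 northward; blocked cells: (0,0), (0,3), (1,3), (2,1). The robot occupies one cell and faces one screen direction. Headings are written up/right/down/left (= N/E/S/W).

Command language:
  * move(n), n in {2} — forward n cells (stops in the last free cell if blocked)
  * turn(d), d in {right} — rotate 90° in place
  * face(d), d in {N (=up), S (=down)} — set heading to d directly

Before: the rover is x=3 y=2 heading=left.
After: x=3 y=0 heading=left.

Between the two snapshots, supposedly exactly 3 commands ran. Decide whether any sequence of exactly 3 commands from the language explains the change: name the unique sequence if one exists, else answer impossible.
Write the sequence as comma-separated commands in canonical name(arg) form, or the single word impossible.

face(S), move(2), turn(right)

key: still facing W at the end — net rotation zero over 3 steps
begin: x=3 y=2 heading=left
step 1 (face(S)): x=3 y=2 heading=down
step 2 (move(2)): x=3 y=0 heading=down
step 3 (turn(right)): x=3 y=0 heading=left
no rival 3-sequence matches.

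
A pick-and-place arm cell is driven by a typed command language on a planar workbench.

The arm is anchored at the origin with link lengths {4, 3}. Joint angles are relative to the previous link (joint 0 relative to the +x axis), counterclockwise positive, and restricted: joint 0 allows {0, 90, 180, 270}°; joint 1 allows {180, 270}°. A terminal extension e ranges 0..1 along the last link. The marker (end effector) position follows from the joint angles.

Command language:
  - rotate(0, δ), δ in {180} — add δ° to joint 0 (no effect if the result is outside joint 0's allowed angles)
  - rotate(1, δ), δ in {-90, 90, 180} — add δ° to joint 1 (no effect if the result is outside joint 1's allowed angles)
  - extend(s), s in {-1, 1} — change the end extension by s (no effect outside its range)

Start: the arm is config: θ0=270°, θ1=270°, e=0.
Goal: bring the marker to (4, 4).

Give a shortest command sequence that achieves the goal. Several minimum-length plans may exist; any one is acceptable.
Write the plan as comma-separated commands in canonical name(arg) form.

rotate(0, 180), extend(1)

initial: config: θ0=270°, θ1=270°, e=0
1. rotate(0, 180) → config: θ0=90°, θ1=270°, e=0
2. extend(1) → config: θ0=90°, θ1=270°, e=1
minimal: 2 command(s), checked below 2.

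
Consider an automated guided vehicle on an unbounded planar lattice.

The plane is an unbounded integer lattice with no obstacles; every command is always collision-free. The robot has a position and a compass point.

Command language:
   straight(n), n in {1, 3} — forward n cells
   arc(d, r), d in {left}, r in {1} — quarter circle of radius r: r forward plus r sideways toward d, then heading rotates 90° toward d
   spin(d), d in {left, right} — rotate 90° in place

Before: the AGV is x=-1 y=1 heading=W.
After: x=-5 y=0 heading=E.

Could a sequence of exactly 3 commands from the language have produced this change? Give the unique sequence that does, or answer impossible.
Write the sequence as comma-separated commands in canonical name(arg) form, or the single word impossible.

key: order matters: swapping straight(3) and spin(left) lands elsewhere
begin: x=-1 y=1 heading=W
[1] after straight(3): x=-4 y=1 heading=W
[2] after arc(left, 1): x=-5 y=0 heading=S
[3] after spin(left): x=-5 y=0 heading=E
no other 3-command option fits: unique.

straight(3), arc(left, 1), spin(left)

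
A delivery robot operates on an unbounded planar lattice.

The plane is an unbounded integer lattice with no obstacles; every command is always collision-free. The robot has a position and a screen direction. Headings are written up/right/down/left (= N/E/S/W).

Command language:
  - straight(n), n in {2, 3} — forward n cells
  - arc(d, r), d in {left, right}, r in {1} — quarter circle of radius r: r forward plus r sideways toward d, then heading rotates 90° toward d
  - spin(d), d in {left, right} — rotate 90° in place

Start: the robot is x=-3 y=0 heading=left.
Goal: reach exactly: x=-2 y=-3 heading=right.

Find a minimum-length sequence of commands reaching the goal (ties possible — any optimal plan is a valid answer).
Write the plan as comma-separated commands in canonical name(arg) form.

spin(left), straight(2), arc(left, 1)

t0: x=-3 y=0 heading=left
step 1 (spin(left)): x=-3 y=0 heading=down
step 2 (straight(2)): x=-3 y=-2 heading=down
step 3 (arc(left, 1)): x=-2 y=-3 heading=right
minimal: 3 command(s), checked below 3.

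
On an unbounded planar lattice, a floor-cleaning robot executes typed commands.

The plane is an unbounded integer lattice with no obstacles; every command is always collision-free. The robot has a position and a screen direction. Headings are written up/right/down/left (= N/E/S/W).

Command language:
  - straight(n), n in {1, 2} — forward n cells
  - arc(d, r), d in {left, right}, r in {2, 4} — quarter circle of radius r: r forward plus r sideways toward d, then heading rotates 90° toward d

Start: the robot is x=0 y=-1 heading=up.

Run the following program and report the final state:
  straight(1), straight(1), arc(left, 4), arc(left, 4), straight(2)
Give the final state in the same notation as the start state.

initial: x=0 y=-1 heading=up
1. straight(1) → x=0 y=0 heading=up
2. straight(1) → x=0 y=1 heading=up
3. arc(left, 4) → x=-4 y=5 heading=left
4. arc(left, 4) → x=-8 y=1 heading=down
5. straight(2) → x=-8 y=-1 heading=down

x=-8 y=-1 heading=down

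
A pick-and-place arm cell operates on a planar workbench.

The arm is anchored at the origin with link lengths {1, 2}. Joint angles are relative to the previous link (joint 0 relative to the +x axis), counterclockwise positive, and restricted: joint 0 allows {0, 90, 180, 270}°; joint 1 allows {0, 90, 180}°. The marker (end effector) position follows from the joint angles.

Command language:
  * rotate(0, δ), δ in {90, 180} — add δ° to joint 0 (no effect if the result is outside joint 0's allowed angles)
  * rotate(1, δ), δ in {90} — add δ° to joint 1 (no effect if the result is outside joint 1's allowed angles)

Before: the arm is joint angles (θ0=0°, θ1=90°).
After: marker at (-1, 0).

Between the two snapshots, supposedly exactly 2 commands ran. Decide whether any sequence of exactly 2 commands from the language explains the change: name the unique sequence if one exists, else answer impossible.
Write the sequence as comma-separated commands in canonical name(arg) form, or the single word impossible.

initial: joint angles (θ0=0°, θ1=90°)
t=1 rotate(1, 90) ⇒ joint angles (θ0=0°, θ1=180°)
t=2 rotate(1, 90) ⇒ joint angles (θ0=0°, θ1=180°)
no other 2-command option fits: unique.

rotate(1, 90), rotate(1, 90)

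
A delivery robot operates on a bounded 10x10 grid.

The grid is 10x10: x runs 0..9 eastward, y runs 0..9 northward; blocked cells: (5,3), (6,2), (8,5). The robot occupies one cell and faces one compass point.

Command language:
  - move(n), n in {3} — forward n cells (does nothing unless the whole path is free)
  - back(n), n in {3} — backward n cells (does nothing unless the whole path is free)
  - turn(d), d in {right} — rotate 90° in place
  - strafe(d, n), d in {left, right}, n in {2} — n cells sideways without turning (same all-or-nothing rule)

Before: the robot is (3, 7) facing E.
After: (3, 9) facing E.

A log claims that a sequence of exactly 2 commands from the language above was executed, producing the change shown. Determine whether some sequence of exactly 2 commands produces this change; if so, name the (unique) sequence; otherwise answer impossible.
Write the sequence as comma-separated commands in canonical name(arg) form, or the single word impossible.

strafe(left, 2), strafe(left, 2)

key: heading stays E — no command in the sequence turns
initial: (3, 7) facing E
[1] after strafe(left, 2): (3, 9) facing E
[2] after strafe(left, 2): (3, 9) facing E
no rival 2-sequence matches.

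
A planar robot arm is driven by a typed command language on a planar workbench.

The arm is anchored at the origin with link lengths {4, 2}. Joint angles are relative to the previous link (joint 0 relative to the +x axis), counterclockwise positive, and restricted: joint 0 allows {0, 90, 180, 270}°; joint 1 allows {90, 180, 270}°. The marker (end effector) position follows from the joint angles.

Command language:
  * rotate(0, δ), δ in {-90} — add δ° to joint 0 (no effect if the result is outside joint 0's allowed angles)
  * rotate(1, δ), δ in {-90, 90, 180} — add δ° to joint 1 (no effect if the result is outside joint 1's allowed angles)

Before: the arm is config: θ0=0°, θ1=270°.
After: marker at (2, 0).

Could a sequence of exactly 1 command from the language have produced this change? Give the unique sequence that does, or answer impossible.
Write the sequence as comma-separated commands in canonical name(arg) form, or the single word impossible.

rotate(1, -90)

start: config: θ0=0°, θ1=270°
1. rotate(1, -90) → config: θ0=0°, θ1=180°
no other 1-command option fits: unique.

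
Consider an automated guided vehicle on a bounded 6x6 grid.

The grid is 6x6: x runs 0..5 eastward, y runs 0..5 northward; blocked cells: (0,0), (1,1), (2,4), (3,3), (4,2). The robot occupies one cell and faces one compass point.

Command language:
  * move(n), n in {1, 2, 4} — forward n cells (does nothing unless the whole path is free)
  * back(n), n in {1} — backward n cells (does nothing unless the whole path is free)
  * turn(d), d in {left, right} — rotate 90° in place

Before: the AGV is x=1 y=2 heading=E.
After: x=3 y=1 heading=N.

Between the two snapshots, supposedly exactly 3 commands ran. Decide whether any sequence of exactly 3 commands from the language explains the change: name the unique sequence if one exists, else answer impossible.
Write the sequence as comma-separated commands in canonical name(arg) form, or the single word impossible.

move(2), turn(left), back(1)

key: order matters: swapping move(2) and back(1) lands elsewhere
from: x=1 y=2 heading=E
[1] after move(2): x=3 y=2 heading=E
[2] after turn(left): x=3 y=2 heading=N
[3] after back(1): x=3 y=1 heading=N
no rival 3-sequence matches.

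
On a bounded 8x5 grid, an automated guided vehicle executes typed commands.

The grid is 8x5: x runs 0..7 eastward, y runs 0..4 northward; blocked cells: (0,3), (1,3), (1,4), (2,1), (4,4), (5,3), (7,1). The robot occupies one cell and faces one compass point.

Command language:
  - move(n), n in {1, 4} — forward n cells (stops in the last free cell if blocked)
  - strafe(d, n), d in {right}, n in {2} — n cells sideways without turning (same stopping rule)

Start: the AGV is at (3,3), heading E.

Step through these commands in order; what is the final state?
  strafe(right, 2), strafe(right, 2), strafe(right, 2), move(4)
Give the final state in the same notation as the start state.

at (7,0), heading E

t0: at (3,3), heading E
[1] after strafe(right, 2): at (3,1), heading E
[2] after strafe(right, 2): at (3,0), heading E
[3] after strafe(right, 2): at (3,0), heading E
[4] after move(4): at (7,0), heading E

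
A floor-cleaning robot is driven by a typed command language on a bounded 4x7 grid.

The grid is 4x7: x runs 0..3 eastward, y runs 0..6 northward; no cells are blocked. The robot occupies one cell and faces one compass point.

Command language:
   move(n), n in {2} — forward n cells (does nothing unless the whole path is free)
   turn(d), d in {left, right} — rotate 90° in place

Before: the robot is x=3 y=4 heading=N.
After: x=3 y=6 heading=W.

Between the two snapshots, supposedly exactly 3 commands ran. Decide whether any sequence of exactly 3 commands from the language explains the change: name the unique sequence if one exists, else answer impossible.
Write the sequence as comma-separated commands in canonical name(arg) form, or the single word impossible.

key: the second move(2) would leave the grid, so it does nothing
t0: x=3 y=4 heading=N
step 1 (move(2)): x=3 y=6 heading=N
step 2 (move(2)): x=3 y=6 heading=N
step 3 (turn(left)): x=3 y=6 heading=W
all 27 alternatives checked — unique.

move(2), move(2), turn(left)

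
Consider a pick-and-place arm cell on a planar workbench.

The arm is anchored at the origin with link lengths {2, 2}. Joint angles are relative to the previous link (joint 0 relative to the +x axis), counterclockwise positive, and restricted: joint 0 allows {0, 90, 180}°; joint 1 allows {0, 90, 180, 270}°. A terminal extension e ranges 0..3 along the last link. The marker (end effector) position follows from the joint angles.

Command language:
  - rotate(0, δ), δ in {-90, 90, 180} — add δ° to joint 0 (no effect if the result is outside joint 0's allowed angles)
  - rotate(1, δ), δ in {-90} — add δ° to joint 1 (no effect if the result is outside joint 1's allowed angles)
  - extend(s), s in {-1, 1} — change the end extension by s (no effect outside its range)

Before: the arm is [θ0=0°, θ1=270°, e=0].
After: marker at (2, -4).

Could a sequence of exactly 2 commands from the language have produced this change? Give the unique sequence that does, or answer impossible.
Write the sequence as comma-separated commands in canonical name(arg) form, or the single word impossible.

extend(1), extend(1)

start: [θ0=0°, θ1=270°, e=0]
1. extend(1) → [θ0=0°, θ1=270°, e=1]
2. extend(1) → [θ0=0°, θ1=270°, e=2]
all 36 alternatives checked — unique.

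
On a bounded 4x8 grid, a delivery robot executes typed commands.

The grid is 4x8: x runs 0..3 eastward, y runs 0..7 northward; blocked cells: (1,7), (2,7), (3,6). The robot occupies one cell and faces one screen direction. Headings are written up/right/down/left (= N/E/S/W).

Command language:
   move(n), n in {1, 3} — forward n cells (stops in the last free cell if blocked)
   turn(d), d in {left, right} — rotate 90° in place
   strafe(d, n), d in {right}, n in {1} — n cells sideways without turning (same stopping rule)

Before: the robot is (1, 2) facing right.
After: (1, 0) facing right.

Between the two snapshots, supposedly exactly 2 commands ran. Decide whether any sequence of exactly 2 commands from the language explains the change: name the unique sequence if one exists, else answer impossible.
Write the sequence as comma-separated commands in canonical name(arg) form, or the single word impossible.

key: still facing E at the end — nothing in the sequence rotates
start: (1, 2) facing right
1. strafe(right, 1) → (1, 1) facing right
2. strafe(right, 1) → (1, 0) facing right
no rival 2-sequence matches.

strafe(right, 1), strafe(right, 1)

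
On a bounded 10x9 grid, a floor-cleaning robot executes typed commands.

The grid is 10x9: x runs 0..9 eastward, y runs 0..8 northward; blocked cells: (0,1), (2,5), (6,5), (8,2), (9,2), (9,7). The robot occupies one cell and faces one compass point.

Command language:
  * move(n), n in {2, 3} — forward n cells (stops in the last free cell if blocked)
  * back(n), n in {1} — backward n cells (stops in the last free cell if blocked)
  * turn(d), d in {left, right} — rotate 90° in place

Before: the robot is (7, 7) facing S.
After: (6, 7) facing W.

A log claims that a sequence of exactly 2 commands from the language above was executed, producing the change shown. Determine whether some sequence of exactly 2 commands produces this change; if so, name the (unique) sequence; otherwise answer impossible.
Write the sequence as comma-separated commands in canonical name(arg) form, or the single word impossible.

impossible

all 25 sequences checked — none match.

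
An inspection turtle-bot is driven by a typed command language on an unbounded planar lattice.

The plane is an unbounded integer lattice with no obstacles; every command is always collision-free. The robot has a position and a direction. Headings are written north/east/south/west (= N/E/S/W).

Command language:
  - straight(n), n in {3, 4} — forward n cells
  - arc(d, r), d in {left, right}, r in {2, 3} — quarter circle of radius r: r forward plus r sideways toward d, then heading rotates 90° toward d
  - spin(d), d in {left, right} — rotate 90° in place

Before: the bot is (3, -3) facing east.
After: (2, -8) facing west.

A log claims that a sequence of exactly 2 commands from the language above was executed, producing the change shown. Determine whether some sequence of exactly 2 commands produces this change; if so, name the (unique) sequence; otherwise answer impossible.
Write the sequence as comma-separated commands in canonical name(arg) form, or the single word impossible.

arc(right, 2), arc(right, 3)

key: position moved to (2,-8) AND the heading swung to W — translation plus rotation needed
begin: (3, -3) facing east
step 1 (arc(right, 2)): (5, -5) facing south
step 2 (arc(right, 3)): (2, -8) facing west
no rival 2-sequence matches.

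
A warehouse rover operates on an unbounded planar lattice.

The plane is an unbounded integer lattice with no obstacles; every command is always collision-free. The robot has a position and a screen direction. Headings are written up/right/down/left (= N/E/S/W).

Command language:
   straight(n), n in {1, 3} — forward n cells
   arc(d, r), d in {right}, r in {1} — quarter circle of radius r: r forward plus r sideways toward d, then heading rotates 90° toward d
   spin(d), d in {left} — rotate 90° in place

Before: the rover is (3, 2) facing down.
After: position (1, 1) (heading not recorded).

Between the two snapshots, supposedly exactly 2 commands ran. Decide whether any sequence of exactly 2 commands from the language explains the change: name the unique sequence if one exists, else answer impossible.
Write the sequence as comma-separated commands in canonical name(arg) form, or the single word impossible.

key: order matters: swapping arc(right, 1) and straight(1) lands elsewhere
start: (3, 2) facing down
step 1 (arc(right, 1)): (2, 1) facing left
step 2 (straight(1)): (1, 1) facing left
uniquely the one of 16 2-step routes that fits.

arc(right, 1), straight(1)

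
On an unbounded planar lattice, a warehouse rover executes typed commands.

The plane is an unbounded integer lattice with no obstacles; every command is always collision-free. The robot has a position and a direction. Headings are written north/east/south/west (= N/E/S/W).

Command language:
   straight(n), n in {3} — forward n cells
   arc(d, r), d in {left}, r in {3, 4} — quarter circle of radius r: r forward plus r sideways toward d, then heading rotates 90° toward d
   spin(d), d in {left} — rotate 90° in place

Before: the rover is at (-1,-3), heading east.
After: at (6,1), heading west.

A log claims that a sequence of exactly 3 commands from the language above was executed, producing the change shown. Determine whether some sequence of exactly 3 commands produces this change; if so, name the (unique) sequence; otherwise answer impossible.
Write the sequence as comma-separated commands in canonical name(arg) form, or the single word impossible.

key: cell and facing (now W) both changed — the 3 commands mix motion and turning
start: at (-1,-3), heading east
1. straight(3) → at (2,-3), heading east
2. arc(left, 4) → at (6,1), heading north
3. spin(left) → at (6,1), heading west
no rival 3-sequence matches.

straight(3), arc(left, 4), spin(left)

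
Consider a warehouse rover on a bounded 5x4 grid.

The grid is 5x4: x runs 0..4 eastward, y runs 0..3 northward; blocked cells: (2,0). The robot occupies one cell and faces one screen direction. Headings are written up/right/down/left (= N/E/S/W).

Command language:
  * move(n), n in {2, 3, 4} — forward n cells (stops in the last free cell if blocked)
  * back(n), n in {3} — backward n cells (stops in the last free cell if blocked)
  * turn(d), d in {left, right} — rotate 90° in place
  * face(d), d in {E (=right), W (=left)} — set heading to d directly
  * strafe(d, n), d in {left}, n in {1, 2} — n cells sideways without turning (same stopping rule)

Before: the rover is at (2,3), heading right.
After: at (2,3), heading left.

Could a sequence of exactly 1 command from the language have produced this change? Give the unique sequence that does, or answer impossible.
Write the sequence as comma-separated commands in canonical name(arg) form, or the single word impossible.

key: (2,3) unchanged — the single command moves nothing
t0: at (2,3), heading right
1. face(W) → at (2,3), heading left
no rival 1-sequence matches.

face(W)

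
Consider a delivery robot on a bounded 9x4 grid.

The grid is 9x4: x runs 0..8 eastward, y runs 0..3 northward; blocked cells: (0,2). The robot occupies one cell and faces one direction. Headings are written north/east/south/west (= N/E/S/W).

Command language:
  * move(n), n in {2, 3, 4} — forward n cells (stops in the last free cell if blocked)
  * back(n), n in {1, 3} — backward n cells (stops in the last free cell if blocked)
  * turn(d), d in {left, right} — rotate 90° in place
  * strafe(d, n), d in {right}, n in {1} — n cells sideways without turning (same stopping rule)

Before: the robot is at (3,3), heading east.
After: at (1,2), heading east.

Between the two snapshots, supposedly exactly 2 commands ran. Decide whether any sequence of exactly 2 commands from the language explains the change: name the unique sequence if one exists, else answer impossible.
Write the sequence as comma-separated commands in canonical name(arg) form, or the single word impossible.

key: order matters: swapping strafe(right, 1) and back(3) lands elsewhere
start: at (3,3), heading east
step 1 (strafe(right, 1)): at (3,2), heading east
step 2 (back(3)): at (1,2), heading east
no rival 2-sequence matches.

strafe(right, 1), back(3)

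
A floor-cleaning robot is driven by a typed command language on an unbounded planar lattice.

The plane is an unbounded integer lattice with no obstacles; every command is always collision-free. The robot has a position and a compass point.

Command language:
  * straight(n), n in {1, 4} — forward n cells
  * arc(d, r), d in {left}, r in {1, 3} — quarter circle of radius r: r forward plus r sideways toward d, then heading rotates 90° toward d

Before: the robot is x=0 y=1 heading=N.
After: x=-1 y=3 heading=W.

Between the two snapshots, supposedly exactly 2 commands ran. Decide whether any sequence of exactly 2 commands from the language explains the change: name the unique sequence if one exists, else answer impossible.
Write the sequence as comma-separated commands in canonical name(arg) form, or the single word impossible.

straight(1), arc(left, 1)

key: position moved to (-1,3) AND the heading swung to W — translation plus rotation needed
start: x=0 y=1 heading=N
t=1 straight(1) ⇒ x=0 y=2 heading=N
t=2 arc(left, 1) ⇒ x=-1 y=3 heading=W
no other 2-command option fits: unique.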